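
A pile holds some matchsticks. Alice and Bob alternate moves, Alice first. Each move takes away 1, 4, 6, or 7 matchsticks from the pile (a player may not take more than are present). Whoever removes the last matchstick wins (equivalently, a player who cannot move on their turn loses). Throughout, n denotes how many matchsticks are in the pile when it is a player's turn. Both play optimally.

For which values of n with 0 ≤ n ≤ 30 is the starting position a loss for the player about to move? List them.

0, 2, 5, 10, 13, 15, 18, 23, 26, 28

Positions with no move are L. A position that does have a move is losing for the player to move precisely when every available move leads to a winning position for the opponent. Fill in the labels:
n=0: no move → L
n=1: reaches L-position 0 → W
n=2: only reaches 1(W), which is W → L
n=3: reaches L-position 2 → W
n=4: reaches L-position 0 → W
n=5: only reaches 4(W), 1(W), all W → L
n=6: reaches L-position 5 → W
n=7: reaches L-position 0 → W
n=8: reaches L-position 2 → W
n=9: reaches L-position 5 → W
n=10: only reaches 9(W), 6(W), 4(W), 3(W), all W → L
n=11: reaches L-position 10 → W
n=12: reaches L-position 5 → W
n=13: only reaches 12(W), 9(W), 7(W), 6(W), all W → L
n=14: reaches L-position 13 → W
n=15: only reaches 14(W), 11(W), 9(W), 8(W), all W → L
n=16: reaches L-position 15 → W
n=17: reaches L-position 13 → W
n=18: only reaches 17(W), 14(W), 12(W), 11(W), all W → L
n=19: reaches L-position 18 → W
n=20: reaches L-position 13 → W
n=21: reaches L-position 15 → W
n=22: reaches L-position 18 → W
n=23: only reaches 22(W), 19(W), 17(W), 16(W), all W → L
n=24: reaches L-position 23 → W
n=25: reaches L-position 18 → W
n=26: only reaches 25(W), 22(W), 20(W), 19(W), all W → L
n=27: reaches L-position 26 → W
n=28: only reaches 27(W), 24(W), 22(W), 21(W), all W → L
n=29: reaches L-position 28 → W
n=30: reaches L-position 26 → W
The losing starting values of n are exactly the entries labelled L in this table (10 of them).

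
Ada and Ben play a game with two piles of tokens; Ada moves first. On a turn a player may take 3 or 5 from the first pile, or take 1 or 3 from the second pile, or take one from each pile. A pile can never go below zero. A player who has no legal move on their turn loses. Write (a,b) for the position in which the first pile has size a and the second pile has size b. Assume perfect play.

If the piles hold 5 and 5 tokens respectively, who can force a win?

Label each position W (a win for the player to move) or L (a loss). A position with no legal move is L; any other position is W exactly when some move reaches an L, and L when every move reaches a W.
No move ever increases a pile, so every position that can arise here has a ≤ 5 and b ≤ 5; it is enough to label the cells with 0 ≤ a ≤ 5 and 0 ≤ b ≤ 5.
Every move lowers a or b (never raises either), so fill the grid row by row in increasing a, and left to right within a row: each cell's successors are then already labelled.
      b=0  b=1  b=2  b=3  b=4  b=5
a=0:    L    W    L    W    L    W
a=1:    L    W    L    W    L    W
a=2:    L    W    L    W    L    W
a=3:    W    W    W    W    W    W
a=4:    W    L    W    L    W    L
a=5:    W    L    W    L    W    L
Cells with no legal move (terminal, hence L): (0,0), (1,0), (2,0).
The remaining L cells, each justified by listing all of its moves:
(0,2): →(0,1)(W) only, which is W, so L
(0,4): →(0,3)(W), (0,1)(W) — all W, so L
(1,2): →(1,1)(W), (0,1)(W) — all W, so L
(1,4): →(1,3)(W), (1,1)(W), (0,3)(W) — all W, so L
(2,2): →(2,1)(W), (1,1)(W) — all W, so L
(2,4): →(2,3)(W), (2,1)(W), (1,3)(W) — all W, so L
(4,1): →(1,1)(W), (4,0)(W), (3,0)(W) — all W, so L
(4,3): →(1,3)(W), (4,2)(W), (4,0)(W), (3,2)(W) — all W, so L
(4,5): →(1,5)(W), (4,4)(W), (4,2)(W), (3,4)(W) — all W, so L
(5,1): →(2,1)(W), (0,1)(W), (5,0)(W), (4,0)(W) — all W, so L
(5,3): →(2,3)(W), (0,3)(W), (5,2)(W), (5,0)(W), (4,2)(W) — all W, so L
(5,5): →(2,5)(W), (0,5)(W), (5,4)(W), (5,2)(W), (4,4)(W) — all W, so L
Every other cell has at least one move into one of the L cells above, so it is W.
The starting position (5,5) is L: whatever Ada does, the opponent receives a W position.

Ben wins.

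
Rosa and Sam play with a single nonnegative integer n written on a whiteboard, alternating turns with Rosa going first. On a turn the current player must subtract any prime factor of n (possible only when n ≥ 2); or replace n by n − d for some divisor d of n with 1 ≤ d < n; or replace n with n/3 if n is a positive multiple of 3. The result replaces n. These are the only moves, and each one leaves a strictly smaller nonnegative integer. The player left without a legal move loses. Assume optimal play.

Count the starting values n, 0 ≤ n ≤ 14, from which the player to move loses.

5

Compute win/loss labels from the base case upward. A position with no move is L. Any other position is W if it can reach an L in one move, else L.
n=0: no move → L
n=1: no move → L
n=2: W (go to 0, an L position)
n=3: W (go to 0, an L position)
n=4: L (options 2(W), 3(W) are all W)
n=5: W (go to 0, an L position)
n=6: W (go to 4, an L position)
n=7: W (go to 0, an L position)
n=8: W (go to 4, an L position)
n=9: L (options 3(W), 6(W), 8(W) are all W)
n=10: W (go to 9, an L position)
n=11: W (go to 0, an L position)
n=12: W (go to 4, an L position)
n=13: W (go to 0, an L position)
n=14: L (options 7(W), 12(W), 13(W) are all W)
L entries with 0 ≤ n ≤ 14: n = 0, 1, 4, 9, 14; that makes 5.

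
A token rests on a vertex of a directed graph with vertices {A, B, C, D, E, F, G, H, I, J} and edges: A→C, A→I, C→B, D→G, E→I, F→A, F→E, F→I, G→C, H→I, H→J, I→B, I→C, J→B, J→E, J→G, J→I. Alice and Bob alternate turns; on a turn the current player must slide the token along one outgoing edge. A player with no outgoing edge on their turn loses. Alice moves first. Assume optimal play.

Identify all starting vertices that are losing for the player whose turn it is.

A, B, E, G, H

Compute win/loss labels from the base case upward. A position with no move is L. Any other position is W if it can reach an L in one move, else L.
Every edge goes from a vertex to one that appears earlier in the order B, C, I, A, E, G, J, H, D, F, so processing vertices in that order labels each vertex after all of its successors.
B: no outgoing edge → L
C: W (go to B, an L position)
I: W (go to B, an L position)
A: L (options I(W), C(W) are all W)
E: L (sole option I(W) is W)
G: L (sole option C(W) is W)
J: W (go to G, an L position)
H: L (options J(W), I(W) are all W)
D: W (go to G, an L position)
F: W (go to E, an L position)
The losing starting vertices are exactly the entries labelled L in this table (5 of them).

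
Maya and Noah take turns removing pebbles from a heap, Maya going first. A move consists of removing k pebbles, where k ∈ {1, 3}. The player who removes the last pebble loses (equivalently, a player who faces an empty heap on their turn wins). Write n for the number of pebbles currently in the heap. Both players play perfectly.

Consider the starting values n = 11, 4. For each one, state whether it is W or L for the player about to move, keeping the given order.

Label each position W (a win for the player to move) or L (a loss). A position with no legal move is W; any other position is W exactly when some move reaches an L, and L when every move reaches a W.
n=0: no move; the opponent has just taken the last pebble and therefore loses → W
n=1: only reaches 0(W), which is W → L
n=2: reaches L-position 1 → W
n=3: only reaches 2(W), 0(W), all W → L
n=4: reaches L-position 3 → W
n=5: only reaches 4(W), 2(W), all W → L
n=6: reaches L-position 5 → W
n=7: only reaches 6(W), 4(W), all W → L
n=8: reaches L-position 7 → W
n=9: only reaches 8(W), 6(W), all W → L
n=10: reaches L-position 9 → W
n=11: only reaches 10(W), 8(W), all W → L

11: L, 4: W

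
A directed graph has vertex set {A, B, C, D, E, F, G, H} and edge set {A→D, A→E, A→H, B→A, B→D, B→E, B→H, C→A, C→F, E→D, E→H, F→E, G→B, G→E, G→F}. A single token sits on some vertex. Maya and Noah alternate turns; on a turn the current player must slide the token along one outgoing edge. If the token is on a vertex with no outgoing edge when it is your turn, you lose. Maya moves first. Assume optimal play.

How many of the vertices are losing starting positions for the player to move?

Compute win/loss labels from the base case upward. A position with no move is L. Any other position is W if it can reach an L in one move, else L.
Every edge goes from a vertex to one that appears earlier in the order H, D, E, A, B, F, G, C, so processing vertices in that order labels each vertex after all of its successors.
H: no outgoing edge → L
D: no outgoing edge → L
E: reaches L-position D → W
A: reaches L-position D → W
B: reaches L-position D → W
F: only reaches E(W), which is W → L
G: reaches L-position F → W
C: reaches L-position F → W
The L vertices are D, F, H; that is 3 in all.

3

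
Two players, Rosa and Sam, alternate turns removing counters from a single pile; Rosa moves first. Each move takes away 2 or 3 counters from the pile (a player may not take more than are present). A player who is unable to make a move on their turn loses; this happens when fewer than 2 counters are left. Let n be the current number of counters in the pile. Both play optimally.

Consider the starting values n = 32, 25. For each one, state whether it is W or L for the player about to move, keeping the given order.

32: W, 25: L

Work bottom-up. With no move the player to move loses. Otherwise the position is W if at least one move leads to an L position for the opponent, and L if every move leads to a W.
n=0: no move → L
n=1: no move → L
n=2: reaches L-position 0 → W
n=3: reaches L-position 1 → W
n=4: reaches L-position 1 → W
n=5: only reaches 3(W), 2(W), all W → L
n=6: only reaches 4(W), 3(W), all W → L
n=7: reaches L-position 5 → W
n=8: reaches L-position 6 → W
n=9: reaches L-position 6 → W
n=10: only reaches 8(W), 7(W), all W → L
n=11: only reaches 9(W), 8(W), all W → L
n=12: reaches L-position 10 → W
n=13: reaches L-position 11 → W
n=14: reaches L-position 11 → W
n=15: only reaches 13(W), 12(W), all W → L
n=16: only reaches 14(W), 13(W), all W → L
n=17: reaches L-position 15 → W
n=18: reaches L-position 16 → W
n=19: reaches L-position 16 → W
n=20: only reaches 18(W), 17(W), all W → L
n=21: only reaches 19(W), 18(W), all W → L
n=22: reaches L-position 20 → W
n=23: reaches L-position 21 → W
n=24: reaches L-position 21 → W
n=25: only reaches 23(W), 22(W), all W → L
n=26: only reaches 24(W), 23(W), all W → L
n=27: reaches L-position 25 → W
n=28: reaches L-position 26 → W
n=29: reaches L-position 26 → W
n=30: only reaches 28(W), 27(W), all W → L
n=31: only reaches 29(W), 28(W), all W → L
n=32: reaches L-position 30 → W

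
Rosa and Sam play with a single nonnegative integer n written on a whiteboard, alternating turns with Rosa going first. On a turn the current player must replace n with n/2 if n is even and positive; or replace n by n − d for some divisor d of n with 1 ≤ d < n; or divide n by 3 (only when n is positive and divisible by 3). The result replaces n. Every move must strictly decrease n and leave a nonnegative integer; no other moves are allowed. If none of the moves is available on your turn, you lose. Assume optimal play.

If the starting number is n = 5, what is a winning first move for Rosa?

Use the standard recursion: the mover loses at a terminal position; elsewhere, the mover wins exactly when some move hands the opponent an L position.
n=0: no move → L
n=1: no move → L
n=2: W (go to 1, an L position)
n=3: W (go to 1, an L position)
n=4: L (options 2(W), 3(W) are all W)
n=5: W (go to 4, an L position)
From 5, the L positions reachable in one move are: 4.

Move to 4.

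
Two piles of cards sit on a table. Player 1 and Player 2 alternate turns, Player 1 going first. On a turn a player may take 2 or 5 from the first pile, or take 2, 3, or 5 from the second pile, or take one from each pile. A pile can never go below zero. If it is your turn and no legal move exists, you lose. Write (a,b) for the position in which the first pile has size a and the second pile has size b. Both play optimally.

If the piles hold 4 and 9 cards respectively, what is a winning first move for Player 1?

Work bottom-up. With no move the player to move loses. Otherwise the position is W if at least one move leads to an L position for the opponent, and L if every move leads to a W.
No move ever increases a pile, so every position that can arise here has a ≤ 4 and b ≤ 9; it is enough to label the cells with 0 ≤ a ≤ 4 and 0 ≤ b ≤ 9.
Every move lowers a or b (never raises either), so fill the grid row by row in increasing a, and left to right within a row: each cell's successors are then already labelled.
      b=0  b=1  b=2  b=3  b=4  b=5  b=6  b=7  b=8  b=9
a=0:    L    L    W    W    W    W    W    L    L    W
a=1:    L    W    W    W    L    W    W    W    W    W
a=2:    W    W    L    L    W    W    W    W    W    L
a=3:    W    L    L    W    W    W    W    W    L    L
a=4:    L    L    W    W    W    W    W    L    L    W
Cells with no legal move (terminal, hence L): (0,0), (0,1), (1,0).
The remaining L cells, each justified by listing all of its moves:
(0,7): →(0,5)(W), (0,4)(W), (0,2)(W) — all W, so L
(0,8): →(0,6)(W), (0,5)(W), (0,3)(W) — all W, so L
(1,4): →(1,2)(W), (1,1)(W), (0,3)(W) — all W, so L
(2,2): →(0,2)(W), (2,0)(W), (1,1)(W) — all W, so L
(2,3): →(0,3)(W), (2,1)(W), (2,0)(W), (1,2)(W) — all W, so L
(2,9): →(0,9)(W), (2,7)(W), (2,6)(W), (2,4)(W), (1,8)(W) — all W, so L
(3,1): →(1,1)(W), (2,0)(W) — all W, so L
(3,2): →(1,2)(W), (3,0)(W), (2,1)(W) — all W, so L
(3,8): →(1,8)(W), (3,6)(W), (3,5)(W), (3,3)(W), (2,7)(W) — all W, so L
(3,9): →(1,9)(W), (3,7)(W), (3,6)(W), (3,4)(W), (2,8)(W) — all W, so L
(4,0): →(2,0)(W) only, which is W, so L
(4,1): →(2,1)(W), (3,0)(W) — all W, so L
(4,7): →(2,7)(W), (4,5)(W), (4,4)(W), (4,2)(W), (3,6)(W) — all W, so L
(4,8): →(2,8)(W), (4,6)(W), (4,5)(W), (4,3)(W), (3,7)(W) — all W, so L
Every other cell has at least one move into one of the L cells above, so it is W.
From (4,9), the L positions reachable in one move are: (2,9), (4,7), (3,8). Any move reaching one of these is winning.

Move to (2,9).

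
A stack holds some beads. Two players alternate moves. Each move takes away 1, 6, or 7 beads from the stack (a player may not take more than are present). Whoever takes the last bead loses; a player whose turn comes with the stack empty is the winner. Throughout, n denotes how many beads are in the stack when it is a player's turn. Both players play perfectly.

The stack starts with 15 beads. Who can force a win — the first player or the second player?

The second player wins.

Compute win/loss labels from the base case upward. A position with no move is W. Any other position is W if it can reach an L in one move, else L.
n=0: no move; the opponent has just taken the last bead and therefore loses → W
n=1: only reaches 0(W), which is W → L
n=2: reaches L-position 1 → W
n=3: only reaches 2(W), which is W → L
n=4: reaches L-position 3 → W
n=5: only reaches 4(W), which is W → L
n=6: reaches L-position 5 → W
n=7: reaches L-position 1 → W
n=8: reaches L-position 1 → W
n=9: reaches L-position 3 → W
n=10: reaches L-position 3 → W
n=11: reaches L-position 5 → W
n=12: reaches L-position 5 → W
n=13: only reaches 12(W), 7(W), 6(W), all W → L
n=14: reaches L-position 13 → W
n=15: only reaches 14(W), 9(W), 8(W), all W → L
The starting position 15 is L: whatever the player to move does, the opponent receives a W position.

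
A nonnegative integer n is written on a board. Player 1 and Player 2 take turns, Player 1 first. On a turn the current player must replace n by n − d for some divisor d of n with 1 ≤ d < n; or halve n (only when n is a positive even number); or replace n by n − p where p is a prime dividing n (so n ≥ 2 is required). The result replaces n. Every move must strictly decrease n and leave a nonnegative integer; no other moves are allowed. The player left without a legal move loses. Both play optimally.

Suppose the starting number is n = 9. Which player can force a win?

Player 2 wins.

Positions with no move are L. A position that does have a move is losing for the player to move precisely when every available move leads to a winning position for the opponent. Fill in the labels:
n=0: no move → L
n=1: no move → L
n=2: W (go to 0, an L position)
n=3: W (go to 0, an L position)
n=4: L (options 2(W), 3(W) are all W)
n=5: W (go to 0, an L position)
n=6: W (go to 4, an L position)
n=7: W (go to 0, an L position)
n=8: W (go to 4, an L position)
n=9: L (options 6(W), 8(W) are all W)
The starting position 9 is L: whatever Player 1 does, the opponent receives a W position.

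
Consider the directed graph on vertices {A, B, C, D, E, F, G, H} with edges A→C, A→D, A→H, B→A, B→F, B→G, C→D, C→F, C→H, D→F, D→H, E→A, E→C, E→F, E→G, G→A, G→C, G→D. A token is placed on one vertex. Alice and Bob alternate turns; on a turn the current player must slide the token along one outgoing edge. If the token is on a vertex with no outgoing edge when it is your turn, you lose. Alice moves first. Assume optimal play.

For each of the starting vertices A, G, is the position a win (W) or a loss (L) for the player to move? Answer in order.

Label each position W (a win for the player to move) or L (a loss). A position with no legal move is L; any other position is W exactly when some move reaches an L, and L when every move reaches a W.
Every edge goes from a vertex to one that appears earlier in the order F, H, D, C, A, G, E, B, so processing vertices in that order labels each vertex after all of its successors.
F: no outgoing edge → L
H: no outgoing edge → L
D: W (go to H, an L position)
C: W (go to H, an L position)
A: W (go to H, an L position)
G: L (options A(W), C(W), D(W) are all W)
E: W (go to G, an L position)
B: W (go to G, an L position)

A: W, G: L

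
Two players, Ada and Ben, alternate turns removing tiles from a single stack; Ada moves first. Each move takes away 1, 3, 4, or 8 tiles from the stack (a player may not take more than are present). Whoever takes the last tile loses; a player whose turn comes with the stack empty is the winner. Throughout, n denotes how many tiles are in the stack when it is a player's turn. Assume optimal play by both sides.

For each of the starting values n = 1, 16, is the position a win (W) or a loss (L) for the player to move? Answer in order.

Label each position W (a win for the player to move) or L (a loss). A position with no legal move is W; any other position is W exactly when some move reaches an L, and L when every move reaches a W.
n=0: no move; the opponent has just taken the last tile and therefore loses → W
n=1: L (sole option 0(W) is W)
n=2: W (go to 1, an L position)
n=3: L (options 2(W), 0(W) are all W)
n=4: W (go to 3, an L position)
n=5: W (go to 1, an L position)
n=6: W (go to 3, an L position)
n=7: W (go to 3, an L position)
n=8: L (options 7(W), 5(W), 4(W), 0(W) are all W)
n=9: W (go to 8, an L position)
n=10: L (options 9(W), 7(W), 6(W), 2(W) are all W)
n=11: W (go to 10, an L position)
n=12: W (go to 8, an L position)
n=13: W (go to 10, an L position)
n=14: W (go to 10, an L position)
n=15: L (options 14(W), 12(W), 11(W), 7(W) are all W)
n=16: W (go to 15, an L position)

1: L, 16: W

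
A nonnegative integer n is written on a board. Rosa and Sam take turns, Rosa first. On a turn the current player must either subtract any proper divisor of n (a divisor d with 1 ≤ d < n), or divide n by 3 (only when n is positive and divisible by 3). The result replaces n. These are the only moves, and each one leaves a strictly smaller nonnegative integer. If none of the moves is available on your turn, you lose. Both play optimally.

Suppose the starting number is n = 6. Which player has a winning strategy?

Rosa wins.

Positions with no move are L. A position that does have a move is losing for the player to move precisely when every available move leads to a winning position for the opponent. Fill in the labels:
n=0: no move → L
n=1: no move → L
n=2: W (go to 1, an L position)
n=3: W (go to 1, an L position)
n=4: L (options 2(W), 3(W) are all W)
n=5: W (go to 4, an L position)
n=6: W (go to 4, an L position)
The starting position 6 is W: Rosa should move to 4, handing over an L position.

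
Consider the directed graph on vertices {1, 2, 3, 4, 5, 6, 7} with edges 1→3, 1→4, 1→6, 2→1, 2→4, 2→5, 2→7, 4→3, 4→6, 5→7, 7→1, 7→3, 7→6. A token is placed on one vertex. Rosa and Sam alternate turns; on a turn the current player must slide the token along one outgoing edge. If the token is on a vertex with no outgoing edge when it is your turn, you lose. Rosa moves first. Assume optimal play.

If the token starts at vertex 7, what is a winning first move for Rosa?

Move to 3.

Compute win/loss labels from the base case upward. A position with no move is L. Any other position is W if it can reach an L in one move, else L.
Every edge goes from a vertex to one that appears earlier in the order 6, 3, 4, 1, 7, 5, 2, so processing vertices in that order labels each vertex after all of its successors.
6: no outgoing edge → L
3: no outgoing edge → L
4: reaches L-position 3 → W
1: reaches L-position 3 → W
7: reaches L-position 3 → W
5: only reaches 7(W), which is W → L
2: reaches L-position 5 → W
From 7, the L positions reachable in one move are: 3, 6. Any move reaching one of these is winning.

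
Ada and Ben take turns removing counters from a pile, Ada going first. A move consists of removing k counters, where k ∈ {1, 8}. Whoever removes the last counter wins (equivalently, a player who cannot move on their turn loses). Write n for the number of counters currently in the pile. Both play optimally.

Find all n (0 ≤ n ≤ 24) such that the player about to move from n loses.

Work bottom-up. With no move the player to move loses. Otherwise the position is W if at least one move leads to an L position for the opponent, and L if every move leads to a W.
n=0: no move → L
n=1: W (go to 0, an L position)
n=2: L (sole option 1(W) is W)
n=3: W (go to 2, an L position)
n=4: L (sole option 3(W) is W)
n=5: W (go to 4, an L position)
n=6: L (sole option 5(W) is W)
n=7: W (go to 6, an L position)
n=8: W (go to 0, an L position)
n=9: L (options 8(W), 1(W) are all W)
n=10: W (go to 9, an L position)
n=11: L (options 10(W), 3(W) are all W)
n=12: W (go to 11, an L position)
n=13: L (options 12(W), 5(W) are all W)
n=14: W (go to 13, an L position)
n=15: L (options 14(W), 7(W) are all W)
n=16: W (go to 15, an L position)
n=17: W (go to 9, an L position)
n=18: L (options 17(W), 10(W) are all W)
n=19: W (go to 18, an L position)
n=20: L (options 19(W), 12(W) are all W)
n=21: W (go to 20, an L position)
n=22: L (options 21(W), 14(W) are all W)
n=23: W (go to 22, an L position)
n=24: L (options 23(W), 16(W) are all W)
Reading off the rows marked L gives the requested list; there are 12 such values of n.

0, 2, 4, 6, 9, 11, 13, 15, 18, 20, 22, 24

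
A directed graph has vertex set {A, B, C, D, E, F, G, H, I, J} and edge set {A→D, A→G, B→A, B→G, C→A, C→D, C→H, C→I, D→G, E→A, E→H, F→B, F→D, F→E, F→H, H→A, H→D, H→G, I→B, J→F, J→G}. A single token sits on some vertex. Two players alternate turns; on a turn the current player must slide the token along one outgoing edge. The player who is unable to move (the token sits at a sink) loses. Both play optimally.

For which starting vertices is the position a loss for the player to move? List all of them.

E, G, I

Compute win/loss labels from the base case upward. A position with no move is L. Any other position is W if it can reach an L in one move, else L.
Every edge goes from a vertex to one that appears earlier in the order G, D, A, H, B, E, F, I, C, J, so processing vertices in that order labels each vertex after all of its successors.
G: no outgoing edge → L
D: W (go to G, an L position)
A: W (go to G, an L position)
H: W (go to G, an L position)
B: W (go to G, an L position)
E: L (options H(W), A(W) are all W)
F: W (go to E, an L position)
I: L (sole option B(W) is W)
C: W (go to I, an L position)
J: W (go to G, an L position)
The losing starting vertices are exactly the entries labelled L in this table (3 of them).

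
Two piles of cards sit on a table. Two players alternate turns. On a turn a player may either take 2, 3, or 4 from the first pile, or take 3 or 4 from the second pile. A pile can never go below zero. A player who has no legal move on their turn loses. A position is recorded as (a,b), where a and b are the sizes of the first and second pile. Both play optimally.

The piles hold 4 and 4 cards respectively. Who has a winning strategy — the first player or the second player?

The first player wins.

Classify positions by backward induction: terminal positions (no move available) are L. From any other position, the mover wins iff some move reaches an L.
No move ever increases a pile, so every position that can arise here has a ≤ 4 and b ≤ 4; it is enough to label the cells with 0 ≤ a ≤ 4 and 0 ≤ b ≤ 4.
Every move lowers a or b (never raises either), so fill the grid row by row in increasing a, and left to right within a row: each cell's successors are then already labelled.
      b=0  b=1  b=2  b=3  b=4
a=0:    L    L    L    W    W
a=1:    L    L    L    W    W
a=2:    W    W    W    L    L
a=3:    W    W    W    L    L
a=4:    W    W    W    W    W
Cells with no legal move (terminal, hence L): (0,0), (0,1), (0,2), (1,0), (1,1), (1,2).
The remaining L cells, each justified by listing all of its moves:
(2,3): →(0,3)(W), (2,0)(W) — all W, so L
(2,4): →(0,4)(W), (2,1)(W), (2,0)(W) — all W, so L
(3,3): →(1,3)(W), (0,3)(W), (3,0)(W) — all W, so L
(3,4): →(1,4)(W), (0,4)(W), (3,1)(W), (3,0)(W) — all W, so L
Every other cell has at least one move into one of the L cells above, so it is W.
From (4,4) the player to move can move to (2,4), reaching an L position.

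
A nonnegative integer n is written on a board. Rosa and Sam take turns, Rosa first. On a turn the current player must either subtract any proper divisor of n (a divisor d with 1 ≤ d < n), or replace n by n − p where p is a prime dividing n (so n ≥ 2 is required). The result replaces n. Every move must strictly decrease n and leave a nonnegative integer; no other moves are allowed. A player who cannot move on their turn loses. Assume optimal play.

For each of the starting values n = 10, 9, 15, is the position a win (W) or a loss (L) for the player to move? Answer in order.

10: W, 9: L, 15: W

Work bottom-up. With no move the player to move loses. Otherwise the position is W if at least one move leads to an L position for the opponent, and L if every move leads to a W.
n=0: no move → L
n=1: no move → L
n=2: →0(L), so W
n=3: →0(L), so W
n=4: →2(W), 3(W) — all W, so L
n=5: →0(L), so W
n=6: →4(L), so W
n=7: →0(L), so W
n=8: →4(L), so W
n=9: →6(W), 8(W) — all W, so L
n=10: →9(L), so W
n=11: →0(L), so W
n=12: →9(L), so W
n=13: →0(L), so W
n=14: →7(W), 12(W), 13(W) — all W, so L
n=15: →14(L), so W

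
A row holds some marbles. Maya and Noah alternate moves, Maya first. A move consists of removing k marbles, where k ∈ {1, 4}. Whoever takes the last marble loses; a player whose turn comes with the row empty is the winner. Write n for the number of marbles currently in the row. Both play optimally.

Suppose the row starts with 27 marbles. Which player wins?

Maya wins.

Work bottom-up. With no move the player to move wins. Otherwise the position is W if at least one move leads to an L position for the opponent, and L if every move leads to a W.
n=0: no move; the opponent has just taken the last marble and therefore loses → W
n=1: →0(W) only, which is W, so L
n=2: →1(L), so W
n=3: →2(W) only, which is W, so L
n=4: →3(L), so W
n=5: →1(L), so W
n=6: →5(W), 2(W) — all W, so L
n=7: →6(L), so W
n=8: →7(W), 4(W) — all W, so L
n=9: →8(L), so W
n=10: →6(L), so W
n=11: →10(W), 7(W) — all W, so L
n=12: →11(L), so W
n=13: →12(W), 9(W) — all W, so L
n=14: →13(L), so W
n=15: →11(L), so W
n=16: →15(W), 12(W) — all W, so L
n=17: →16(L), so W
n=18: →17(W), 14(W) — all W, so L
n=19: →18(L), so W
n=20: →16(L), so W
n=21: →20(W), 17(W) — all W, so L
n=22: →21(L), so W
n=23: →22(W), 19(W) — all W, so L
n=24: →23(L), so W
n=25: →21(L), so W
n=26: →25(W), 22(W) — all W, so L
n=27: →26(L), so W
From 27 Maya can remove 1, leaving 26, reaching an L position.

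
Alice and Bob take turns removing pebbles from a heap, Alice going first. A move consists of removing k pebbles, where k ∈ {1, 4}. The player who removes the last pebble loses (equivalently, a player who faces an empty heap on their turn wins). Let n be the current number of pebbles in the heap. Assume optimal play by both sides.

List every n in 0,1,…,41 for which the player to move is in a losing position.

1, 3, 6, 8, 11, 13, 16, 18, 21, 23, 26, 28, 31, 33, 36, 38, 41

Build the W/L table. Terminal = W. A non-terminal position is W if it has a move to some L; otherwise it is L.
n=0: no move; the opponent has just taken the last pebble and therefore loses → W
n=1: the only move is to 0(W), a W ⇒ L
n=2: can move to 1, which is L ⇒ W
n=3: the only move is to 2(W), a W ⇒ L
n=4: can move to 3, which is L ⇒ W
n=5: can move to 1, which is L ⇒ W
n=6: moves to 5(W), 2(W); every one is W ⇒ L
n=7: can move to 6, which is L ⇒ W
n=8: moves to 7(W), 4(W); every one is W ⇒ L
n=9: can move to 8, which is L ⇒ W
n=10: can move to 6, which is L ⇒ W
n=11: moves to 10(W), 7(W); every one is W ⇒ L
n=12: can move to 11, which is L ⇒ W
n=13: moves to 12(W), 9(W); every one is W ⇒ L
n=14: can move to 13, which is L ⇒ W
n=15: can move to 11, which is L ⇒ W
n=16: moves to 15(W), 12(W); every one is W ⇒ L
n=17: can move to 16, which is L ⇒ W
n=18: moves to 17(W), 14(W); every one is W ⇒ L
n=19: can move to 18, which is L ⇒ W
n=20: can move to 16, which is L ⇒ W
n=21: moves to 20(W), 17(W); every one is W ⇒ L
n=22: can move to 21, which is L ⇒ W
n=23: moves to 22(W), 19(W); every one is W ⇒ L
n=24: can move to 23, which is L ⇒ W
n=25: can move to 21, which is L ⇒ W
n=26: moves to 25(W), 22(W); every one is W ⇒ L
n=27: can move to 26, which is L ⇒ W
n=28: moves to 27(W), 24(W); every one is W ⇒ L
n=29: can move to 28, which is L ⇒ W
n=30: can move to 26, which is L ⇒ W
n=31: moves to 30(W), 27(W); every one is W ⇒ L
n=32: can move to 31, which is L ⇒ W
n=33: moves to 32(W), 29(W); every one is W ⇒ L
n=34: can move to 33, which is L ⇒ W
n=35: can move to 31, which is L ⇒ W
n=36: moves to 35(W), 32(W); every one is W ⇒ L
n=37: can move to 36, which is L ⇒ W
n=38: moves to 37(W), 34(W); every one is W ⇒ L
n=39: can move to 38, which is L ⇒ W
n=40: can move to 36, which is L ⇒ W
n=41: moves to 40(W), 37(W); every one is W ⇒ L
Reading off the rows marked L gives the requested list; there are 17 such values of n.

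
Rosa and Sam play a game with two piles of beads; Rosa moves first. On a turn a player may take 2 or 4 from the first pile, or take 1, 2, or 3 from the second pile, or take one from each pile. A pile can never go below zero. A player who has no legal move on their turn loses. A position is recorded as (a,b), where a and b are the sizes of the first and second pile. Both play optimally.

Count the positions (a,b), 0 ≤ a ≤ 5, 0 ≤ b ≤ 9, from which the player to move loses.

16

Label each position W (a win for the player to move) or L (a loss). A position with no legal move is L; any other position is W exactly when some move reaches an L, and L when every move reaches a W.
Every move lowers a or b (never raises either), so fill the grid row by row in increasing a, and left to right within a row: each cell's successors are then already labelled.
      b=0  b=1  b=2  b=3  b=4  b=5  b=6  b=7  b=8  b=9
a=0:    L    W    W    W    L    W    W    W    L    W
a=1:    L    W    W    W    L    W    W    W    L    W
a=2:    W    W    L    W    W    W    L    W    W    W
a=3:    W    L    W    W    W    L    W    W    W    L
a=4:    W    L    W    W    W    L    W    W    W    L
a=5:    W    W    W    L    W    W    W    L    W    W
Cells with no legal move (terminal, hence L): (0,0), (1,0).
The remaining L cells, each justified by listing all of its moves:
(0,4): only reaches (0,3)(W), (0,2)(W), (0,1)(W), all W → L
(0,8): only reaches (0,7)(W), (0,6)(W), (0,5)(W), all W → L
(1,4): only reaches (1,3)(W), (1,2)(W), (1,1)(W), (0,3)(W), all W → L
(1,8): only reaches (1,7)(W), (1,6)(W), (1,5)(W), (0,7)(W), all W → L
(2,2): only reaches (0,2)(W), (2,1)(W), (2,0)(W), (1,1)(W), all W → L
(2,6): only reaches (0,6)(W), (2,5)(W), (2,4)(W), (2,3)(W), (1,5)(W), all W → L
(3,1): only reaches (1,1)(W), (3,0)(W), (2,0)(W), all W → L
(3,5): only reaches (1,5)(W), (3,4)(W), (3,3)(W), (3,2)(W), (2,4)(W), all W → L
(3,9): only reaches (1,9)(W), (3,8)(W), (3,7)(W), (3,6)(W), (2,8)(W), all W → L
(4,1): only reaches (2,1)(W), (0,1)(W), (4,0)(W), (3,0)(W), all W → L
(4,5): only reaches (2,5)(W), (0,5)(W), (4,4)(W), (4,3)(W), (4,2)(W), (3,4)(W), all W → L
(4,9): only reaches (2,9)(W), (0,9)(W), (4,8)(W), (4,7)(W), (4,6)(W), (3,8)(W), all W → L
(5,3): only reaches (3,3)(W), (1,3)(W), (5,2)(W), (5,1)(W), (5,0)(W), (4,2)(W), all W → L
(5,7): only reaches (3,7)(W), (1,7)(W), (5,6)(W), (5,5)(W), (5,4)(W), (4,6)(W), all W → L
Every other cell has at least one move into one of the L cells above, so it is W.
L cells per row: a=0: 3, a=1: 3, a=2: 2, a=3: 3, a=4: 3, a=5: 2; total 16.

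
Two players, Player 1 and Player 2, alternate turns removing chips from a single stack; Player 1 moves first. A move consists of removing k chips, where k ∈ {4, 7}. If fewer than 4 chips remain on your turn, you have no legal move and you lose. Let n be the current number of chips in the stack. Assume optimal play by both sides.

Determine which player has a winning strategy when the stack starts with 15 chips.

Build the W/L table. Terminal = L. A non-terminal position is W if it has a move to some L; otherwise it is L.
n=0: no move → L
n=1: no move → L
n=2: no move → L
n=3: no move → L
n=4: reaches L-position 0 → W
n=5: reaches L-position 1 → W
n=6: reaches L-position 2 → W
n=7: reaches L-position 3 → W
n=8: reaches L-position 1 → W
n=9: reaches L-position 2 → W
n=10: reaches L-position 3 → W
n=11: only reaches 7(W), 4(W), all W → L
n=12: only reaches 8(W), 5(W), all W → L
n=13: only reaches 9(W), 6(W), all W → L
n=14: only reaches 10(W), 7(W), all W → L
n=15: reaches L-position 11 → W
From 15 Player 1 can remove 4, leaving 11, reaching an L position.

Player 1 wins.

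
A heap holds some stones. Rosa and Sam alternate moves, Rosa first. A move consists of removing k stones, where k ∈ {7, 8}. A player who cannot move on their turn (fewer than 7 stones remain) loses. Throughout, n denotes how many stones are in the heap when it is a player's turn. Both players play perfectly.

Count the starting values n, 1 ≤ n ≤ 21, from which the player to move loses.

13

Use the standard recursion: the mover loses at a terminal position; elsewhere, the mover wins exactly when some move hands the opponent an L position.
n=0: no move → L
n=1: no move → L
n=2: no move → L
n=3: no move → L
n=4: no move → L
n=5: no move → L
n=6: no move → L
n=7: reaches L-position 0 → W
n=8: reaches L-position 1 → W
n=9: reaches L-position 2 → W
n=10: reaches L-position 3 → W
n=11: reaches L-position 4 → W
n=12: reaches L-position 5 → W
n=13: reaches L-position 6 → W
n=14: reaches L-position 6 → W
n=15: only reaches 8(W), 7(W), all W → L
n=16: only reaches 9(W), 8(W), all W → L
n=17: only reaches 10(W), 9(W), all W → L
n=18: only reaches 11(W), 10(W), all W → L
n=19: only reaches 12(W), 11(W), all W → L
n=20: only reaches 13(W), 12(W), all W → L
n=21: only reaches 14(W), 13(W), all W → L
L entries with 1 ≤ n ≤ 21 (n=0 is outside the asked range and is not counted): n = 1, 2, 3, 4, 5, 6, 15, 16, 17, 18, 19, 20, 21; that makes 13.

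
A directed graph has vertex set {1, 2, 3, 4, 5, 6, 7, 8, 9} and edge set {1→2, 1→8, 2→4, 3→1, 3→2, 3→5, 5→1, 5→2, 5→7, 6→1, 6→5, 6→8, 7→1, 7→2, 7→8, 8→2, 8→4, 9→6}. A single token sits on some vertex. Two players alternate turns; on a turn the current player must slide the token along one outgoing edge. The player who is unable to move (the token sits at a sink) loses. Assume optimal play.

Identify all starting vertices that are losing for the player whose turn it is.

Compute win/loss labels from the base case upward. A position with no move is L. Any other position is W if it can reach an L in one move, else L.
Every edge goes from a vertex to one that appears earlier in the order 4, 2, 8, 1, 7, 5, 6, 3, 9, so processing vertices in that order labels each vertex after all of its successors.
4: no outgoing edge → L
2: →4(L), so W
8: →4(L), so W
1: →8(W), 2(W) — all W, so L
7: →1(L), so W
5: →1(L), so W
6: →1(L), so W
3: →1(L), so W
9: →6(W) only, which is W, so L
The losing starting vertices are exactly the entries labelled L in this table (3 of them).

1, 4, 9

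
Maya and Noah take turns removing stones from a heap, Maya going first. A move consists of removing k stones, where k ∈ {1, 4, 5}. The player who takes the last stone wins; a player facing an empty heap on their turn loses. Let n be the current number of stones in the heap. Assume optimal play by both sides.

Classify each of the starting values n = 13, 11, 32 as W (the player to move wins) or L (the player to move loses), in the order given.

Compute win/loss labels from the base case upward. A position with no move is L. Any other position is W if it can reach an L in one move, else L.
n=0: no move → L
n=1: →0(L), so W
n=2: →1(W) only, which is W, so L
n=3: →2(L), so W
n=4: →0(L), so W
n=5: →0(L), so W
n=6: →2(L), so W
n=7: →2(L), so W
n=8: →7(W), 4(W), 3(W) — all W, so L
n=9: →8(L), so W
n=10: →9(W), 6(W), 5(W) — all W, so L
n=11: →10(L), so W
n=12: →8(L), so W
n=13: →8(L), so W
n=14: →10(L), so W
n=15: →10(L), so W
n=16: →15(W), 12(W), 11(W) — all W, so L
n=17: →16(L), so W
n=18: →17(W), 14(W), 13(W) — all W, so L
n=19: →18(L), so W
n=20: →16(L), so W
n=21: →16(L), so W
n=22: →18(L), so W
n=23: →18(L), so W
n=24: →23(W), 20(W), 19(W) — all W, so L
n=25: →24(L), so W
n=26: →25(W), 22(W), 21(W) — all W, so L
n=27: →26(L), so W
n=28: →24(L), so W
n=29: →24(L), so W
n=30: →26(L), so W
n=31: →26(L), so W
n=32: →31(W), 28(W), 27(W) — all W, so L

13: W, 11: W, 32: L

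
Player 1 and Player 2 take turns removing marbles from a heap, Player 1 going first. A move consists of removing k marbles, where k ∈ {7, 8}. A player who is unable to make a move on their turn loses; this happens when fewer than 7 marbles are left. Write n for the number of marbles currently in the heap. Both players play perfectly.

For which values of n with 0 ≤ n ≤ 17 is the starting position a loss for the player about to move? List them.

0, 1, 2, 3, 4, 5, 6, 15, 16, 17

Classify positions by backward induction: terminal positions (no move available) are L. From any other position, the mover wins iff some move reaches an L.
n=0: no move → L
n=1: no move → L
n=2: no move → L
n=3: no move → L
n=4: no move → L
n=5: no move → L
n=6: no move → L
n=7: W (go to 0, an L position)
n=8: W (go to 1, an L position)
n=9: W (go to 2, an L position)
n=10: W (go to 3, an L position)
n=11: W (go to 4, an L position)
n=12: W (go to 5, an L position)
n=13: W (go to 6, an L position)
n=14: W (go to 6, an L position)
n=15: L (options 8(W), 7(W) are all W)
n=16: L (options 9(W), 8(W) are all W)
n=17: L (options 10(W), 9(W) are all W)
The losing starting values of n are exactly the entries labelled L in this table (10 of them).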